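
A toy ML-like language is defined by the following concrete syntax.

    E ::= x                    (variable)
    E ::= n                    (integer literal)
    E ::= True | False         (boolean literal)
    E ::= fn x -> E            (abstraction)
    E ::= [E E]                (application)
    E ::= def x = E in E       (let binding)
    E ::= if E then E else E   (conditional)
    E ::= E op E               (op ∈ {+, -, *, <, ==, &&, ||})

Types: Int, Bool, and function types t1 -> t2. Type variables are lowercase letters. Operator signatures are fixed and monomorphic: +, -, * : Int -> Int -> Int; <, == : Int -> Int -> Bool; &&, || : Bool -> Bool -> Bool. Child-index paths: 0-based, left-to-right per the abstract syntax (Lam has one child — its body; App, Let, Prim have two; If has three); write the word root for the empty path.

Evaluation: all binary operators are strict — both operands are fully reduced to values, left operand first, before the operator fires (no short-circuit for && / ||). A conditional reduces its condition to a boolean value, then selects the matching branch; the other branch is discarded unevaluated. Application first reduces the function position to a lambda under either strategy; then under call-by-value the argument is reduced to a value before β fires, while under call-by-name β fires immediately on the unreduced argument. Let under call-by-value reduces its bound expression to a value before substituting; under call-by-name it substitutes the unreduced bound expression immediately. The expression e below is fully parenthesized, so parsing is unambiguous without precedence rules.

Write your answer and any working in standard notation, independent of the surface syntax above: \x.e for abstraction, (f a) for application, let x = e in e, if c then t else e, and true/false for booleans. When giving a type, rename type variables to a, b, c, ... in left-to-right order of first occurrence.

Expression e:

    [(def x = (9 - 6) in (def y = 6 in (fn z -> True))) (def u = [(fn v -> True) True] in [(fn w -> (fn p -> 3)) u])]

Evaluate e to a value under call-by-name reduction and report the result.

Answer: true

Working:
step 0: ((let x = (9 - 6) in (let y = 6 in (\z.true))) (let u = ((\v.true) true) in ((\w.(\p.3)) u)))
step 1: [let@0] ((let y = 6 in (\z.true)) (let u = ((\v.true) true) in ((\w.(\p.3)) u)))
step 2: [let@0] ((\z.true) (let u = ((\v.true) true) in ((\w.(\p.3)) u)))
step 3: [beta@root] true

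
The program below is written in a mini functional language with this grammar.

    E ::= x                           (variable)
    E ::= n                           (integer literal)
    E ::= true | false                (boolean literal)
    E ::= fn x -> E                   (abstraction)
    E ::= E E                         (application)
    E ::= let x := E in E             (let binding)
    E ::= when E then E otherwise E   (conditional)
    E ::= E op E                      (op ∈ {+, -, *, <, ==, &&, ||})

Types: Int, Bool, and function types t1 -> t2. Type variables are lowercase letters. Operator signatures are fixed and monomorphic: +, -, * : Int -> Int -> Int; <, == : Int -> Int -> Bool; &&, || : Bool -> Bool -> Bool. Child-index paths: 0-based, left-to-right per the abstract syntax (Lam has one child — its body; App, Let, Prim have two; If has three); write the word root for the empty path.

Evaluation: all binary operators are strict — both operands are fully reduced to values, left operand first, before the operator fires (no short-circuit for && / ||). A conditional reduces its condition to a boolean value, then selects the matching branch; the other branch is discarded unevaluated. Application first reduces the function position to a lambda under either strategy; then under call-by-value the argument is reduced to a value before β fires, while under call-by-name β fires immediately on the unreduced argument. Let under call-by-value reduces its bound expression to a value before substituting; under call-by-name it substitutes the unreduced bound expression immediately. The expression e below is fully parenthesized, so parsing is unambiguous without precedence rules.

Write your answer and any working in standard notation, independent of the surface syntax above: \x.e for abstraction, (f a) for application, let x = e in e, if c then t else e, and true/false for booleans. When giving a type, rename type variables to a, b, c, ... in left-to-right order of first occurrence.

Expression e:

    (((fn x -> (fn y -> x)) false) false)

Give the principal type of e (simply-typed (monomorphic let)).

Working:
x : a
\y._ : b -> a
\x._ : a -> b -> a
  unify a -> b -> a ~ Bool -> c
  unify a ~ Bool
  unify b -> Bool ~ c
_ _ : b -> Bool
  unify b -> Bool ~ Bool -> d
  unify b ~ Bool
  unify Bool ~ d
_ _ : Bool

Answer: Bool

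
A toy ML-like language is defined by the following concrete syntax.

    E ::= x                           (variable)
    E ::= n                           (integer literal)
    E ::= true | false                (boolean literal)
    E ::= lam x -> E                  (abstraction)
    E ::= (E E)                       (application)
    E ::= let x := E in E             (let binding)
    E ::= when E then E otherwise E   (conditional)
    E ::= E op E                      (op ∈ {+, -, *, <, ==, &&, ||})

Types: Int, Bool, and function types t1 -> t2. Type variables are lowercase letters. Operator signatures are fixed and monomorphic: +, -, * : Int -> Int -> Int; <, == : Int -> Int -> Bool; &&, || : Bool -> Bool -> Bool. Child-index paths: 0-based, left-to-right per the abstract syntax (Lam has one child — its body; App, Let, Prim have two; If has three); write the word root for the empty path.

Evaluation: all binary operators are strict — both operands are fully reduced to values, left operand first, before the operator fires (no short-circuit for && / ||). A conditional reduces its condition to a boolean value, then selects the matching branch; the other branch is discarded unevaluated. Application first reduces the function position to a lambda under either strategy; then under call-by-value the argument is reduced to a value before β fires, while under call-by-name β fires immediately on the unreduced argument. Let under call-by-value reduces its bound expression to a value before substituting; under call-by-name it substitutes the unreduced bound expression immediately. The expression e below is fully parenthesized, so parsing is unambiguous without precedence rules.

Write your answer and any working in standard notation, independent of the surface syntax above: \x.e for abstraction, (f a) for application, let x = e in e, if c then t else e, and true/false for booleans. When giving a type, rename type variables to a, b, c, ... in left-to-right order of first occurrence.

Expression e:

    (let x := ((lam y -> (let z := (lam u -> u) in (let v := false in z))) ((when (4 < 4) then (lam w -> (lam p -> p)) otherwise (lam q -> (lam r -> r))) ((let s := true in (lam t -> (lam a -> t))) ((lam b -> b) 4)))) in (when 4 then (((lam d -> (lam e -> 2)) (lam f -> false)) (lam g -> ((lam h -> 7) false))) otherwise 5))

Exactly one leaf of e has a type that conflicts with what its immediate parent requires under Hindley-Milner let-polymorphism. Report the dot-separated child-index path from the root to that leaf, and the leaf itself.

Answer: 1.0 : 4

Derivation:
u : b
\u._ : b -> b
let z : forall. b -> b
let v : Bool
z : c -> c
\y._ : a -> c -> c
  unify Int ~ Int
  unify Int ~ Int
  unify Bool ~ Bool
p : e
\p._ : e -> e
\w._ : d -> e -> e
r : g
\r._ : g -> g
\q._ : f -> g -> g
  unify d -> e -> e ~ f -> g -> g
  unify d ~ f
  unify e -> e ~ g -> g
  unify e ~ g
  unify g ~ g
let s : Bool
t : h
\a._ : i -> h
\t._ : h -> i -> h
b : j
\b._ : j -> j
  unify j -> j ~ Int -> k
  unify j ~ Int
  unify Int ~ k
_ _ : Int
  unify h -> i -> h ~ Int -> l
  unify h ~ Int
  unify i -> Int ~ l
_ _ : i -> Int
  unify f -> g -> g ~ (i -> Int) -> m
  unify f ~ i -> Int
  unify g -> g ~ m
_ _ : g -> g
  unify a -> c -> c ~ (g -> g) -> n
  unify a ~ g -> g
  unify c -> c ~ n
_ _ : c -> c
let x : forall. c -> c
  unify Int ~ Bool
  FAIL: mismatch Int ~ Bool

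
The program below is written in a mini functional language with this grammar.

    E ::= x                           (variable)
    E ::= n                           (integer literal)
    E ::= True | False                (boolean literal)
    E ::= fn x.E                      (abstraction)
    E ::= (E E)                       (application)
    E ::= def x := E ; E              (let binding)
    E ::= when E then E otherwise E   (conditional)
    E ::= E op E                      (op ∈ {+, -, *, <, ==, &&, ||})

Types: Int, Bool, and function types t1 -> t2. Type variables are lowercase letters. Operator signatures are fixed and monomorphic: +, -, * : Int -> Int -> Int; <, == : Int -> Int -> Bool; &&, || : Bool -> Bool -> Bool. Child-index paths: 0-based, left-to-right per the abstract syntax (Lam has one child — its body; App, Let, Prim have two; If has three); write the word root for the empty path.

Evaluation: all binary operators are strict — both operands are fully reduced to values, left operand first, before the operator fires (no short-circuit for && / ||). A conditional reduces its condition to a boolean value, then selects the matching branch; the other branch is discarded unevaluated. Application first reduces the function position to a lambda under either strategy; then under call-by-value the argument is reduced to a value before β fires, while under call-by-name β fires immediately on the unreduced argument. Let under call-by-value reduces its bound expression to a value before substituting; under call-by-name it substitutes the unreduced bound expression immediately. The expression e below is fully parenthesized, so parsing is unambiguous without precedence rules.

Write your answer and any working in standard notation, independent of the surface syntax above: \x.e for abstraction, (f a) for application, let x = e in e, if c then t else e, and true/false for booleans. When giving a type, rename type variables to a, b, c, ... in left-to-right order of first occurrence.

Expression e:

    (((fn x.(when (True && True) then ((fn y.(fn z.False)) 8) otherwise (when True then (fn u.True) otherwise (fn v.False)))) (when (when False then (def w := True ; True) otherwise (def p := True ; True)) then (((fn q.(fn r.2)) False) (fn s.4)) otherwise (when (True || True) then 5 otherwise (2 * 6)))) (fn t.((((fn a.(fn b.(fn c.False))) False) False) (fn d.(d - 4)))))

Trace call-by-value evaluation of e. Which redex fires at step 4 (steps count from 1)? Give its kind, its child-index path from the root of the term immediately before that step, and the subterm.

Answer: beta at 0.1.0 : ((\q.(\r.2)) false)

Working:
step 0: (((\x.(if (true && true) then ((\y.(\z.false)) 8) else (if true then (\u.true) else (\v.false)))) (if (if false then (let w = true in true) else (let p = true in true)) then (((\q.(\r.2)) false) (\s.4)) else (if (true || true) then 5 else (2 * 6)))) (\t.((((\a.(\b.(\c.false))) false) false) (\d.(d - 4)))))
step 1: [if@0.1.0] (((\x.(if (true && true) then ((\y.(\z.false)) 8) else (if true then (\u.true) else (\v.false)))) (if (let p = true in true) then (((\q.(\r.2)) false) (\s.4)) else (if (true || true) then 5 else (2 * 6)))) (\t.((((\a.(\b.(\c.false))) false) false) (\d.(d - 4)))))
step 2: [let@0.1.0] (((\x.(if (true && true) then ((\y.(\z.false)) 8) else (if true then (\u.true) else (\v.false)))) (if true then (((\q.(\r.2)) false) (\s.4)) else (if (true || true) then 5 else (2 * 6)))) (\t.((((\a.(\b.(\c.false))) false) false) (\d.(d - 4)))))
step 3: [if@0.1] (((\x.(if (true && true) then ((\y.(\z.false)) 8) else (if true then (\u.true) else (\v.false)))) (((\q.(\r.2)) false) (\s.4))) (\t.((((\a.(\b.(\c.false))) false) false) (\d.(d - 4)))))
step 4: [beta@0.1.0] (((\x.(if (true && true) then ((\y.(\z.false)) 8) else (if true then (\u.true) else (\v.false)))) ((\r.2) (\s.4))) (\t.((((\a.(\b.(\c.false))) false) false) (\d.(d - 4)))))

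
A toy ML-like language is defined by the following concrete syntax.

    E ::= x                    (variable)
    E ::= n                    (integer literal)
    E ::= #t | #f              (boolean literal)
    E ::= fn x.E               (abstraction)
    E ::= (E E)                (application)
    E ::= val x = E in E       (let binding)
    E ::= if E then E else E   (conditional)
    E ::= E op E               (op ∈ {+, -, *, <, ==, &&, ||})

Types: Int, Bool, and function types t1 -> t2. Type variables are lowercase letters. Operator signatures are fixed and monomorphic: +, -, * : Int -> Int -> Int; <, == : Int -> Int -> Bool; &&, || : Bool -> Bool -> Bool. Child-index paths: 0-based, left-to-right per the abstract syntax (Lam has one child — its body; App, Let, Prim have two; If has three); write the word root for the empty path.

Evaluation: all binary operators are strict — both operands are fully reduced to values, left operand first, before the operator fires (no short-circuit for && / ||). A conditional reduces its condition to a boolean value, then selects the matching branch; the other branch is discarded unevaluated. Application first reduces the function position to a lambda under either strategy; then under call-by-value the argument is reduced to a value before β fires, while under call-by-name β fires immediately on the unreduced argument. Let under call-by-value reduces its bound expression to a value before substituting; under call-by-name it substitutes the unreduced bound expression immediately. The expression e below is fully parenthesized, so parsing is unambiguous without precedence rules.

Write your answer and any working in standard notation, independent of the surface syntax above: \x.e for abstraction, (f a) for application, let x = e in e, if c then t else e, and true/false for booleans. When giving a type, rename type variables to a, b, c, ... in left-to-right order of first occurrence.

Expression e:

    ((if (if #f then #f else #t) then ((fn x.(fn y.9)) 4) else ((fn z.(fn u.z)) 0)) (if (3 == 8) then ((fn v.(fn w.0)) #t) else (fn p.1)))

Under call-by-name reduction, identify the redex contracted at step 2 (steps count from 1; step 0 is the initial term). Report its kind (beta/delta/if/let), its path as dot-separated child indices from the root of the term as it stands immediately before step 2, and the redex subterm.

Answer: if at 0 : (if true then ((\x.(\y.9)) 4) else ((\z.(\u.z)) 0))

Working:
step 0: ((if (if false then false else true) then ((\x.(\y.9)) 4) else ((\z.(\u.z)) 0)) (if (3 == 8) then ((\v.(\w.0)) true) else (\p.1)))
step 1: [if@0.0] ((if true then ((\x.(\y.9)) 4) else ((\z.(\u.z)) 0)) (if (3 == 8) then ((\v.(\w.0)) true) else (\p.1)))
step 2: [if@0] (((\x.(\y.9)) 4) (if (3 == 8) then ((\v.(\w.0)) true) else (\p.1)))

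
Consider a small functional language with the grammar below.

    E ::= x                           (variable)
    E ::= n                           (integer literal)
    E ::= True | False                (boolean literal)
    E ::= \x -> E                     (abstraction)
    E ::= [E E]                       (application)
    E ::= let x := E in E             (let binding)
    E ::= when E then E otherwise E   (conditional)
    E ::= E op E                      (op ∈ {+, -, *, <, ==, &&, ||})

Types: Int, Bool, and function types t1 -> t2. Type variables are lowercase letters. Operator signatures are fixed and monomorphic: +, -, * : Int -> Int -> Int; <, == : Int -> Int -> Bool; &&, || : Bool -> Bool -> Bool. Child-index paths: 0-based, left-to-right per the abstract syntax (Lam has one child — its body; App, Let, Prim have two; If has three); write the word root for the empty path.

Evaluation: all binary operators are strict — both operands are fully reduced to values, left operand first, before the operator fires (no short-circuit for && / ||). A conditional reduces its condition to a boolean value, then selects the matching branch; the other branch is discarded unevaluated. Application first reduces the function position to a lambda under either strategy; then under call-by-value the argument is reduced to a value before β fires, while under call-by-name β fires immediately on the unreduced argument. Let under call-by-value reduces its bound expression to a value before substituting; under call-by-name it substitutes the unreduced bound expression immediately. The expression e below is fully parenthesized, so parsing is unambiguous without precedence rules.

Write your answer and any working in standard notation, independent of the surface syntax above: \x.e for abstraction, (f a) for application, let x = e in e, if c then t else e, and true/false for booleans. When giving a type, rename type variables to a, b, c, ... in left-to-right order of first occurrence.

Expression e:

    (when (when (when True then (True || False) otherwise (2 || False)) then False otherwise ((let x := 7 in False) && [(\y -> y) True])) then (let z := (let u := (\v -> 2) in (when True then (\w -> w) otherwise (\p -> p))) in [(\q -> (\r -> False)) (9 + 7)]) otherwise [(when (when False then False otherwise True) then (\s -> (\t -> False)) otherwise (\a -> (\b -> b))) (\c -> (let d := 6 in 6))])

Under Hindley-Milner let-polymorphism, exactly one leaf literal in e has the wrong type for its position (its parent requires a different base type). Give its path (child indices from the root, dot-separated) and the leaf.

Answer: 0.0.2.0 : 2

Derivation:
  unify Bool ~ Bool
  unify Bool ~ Bool
  unify Bool ~ Bool
  unify Int ~ Bool
  FAIL: mismatch Int ~ Bool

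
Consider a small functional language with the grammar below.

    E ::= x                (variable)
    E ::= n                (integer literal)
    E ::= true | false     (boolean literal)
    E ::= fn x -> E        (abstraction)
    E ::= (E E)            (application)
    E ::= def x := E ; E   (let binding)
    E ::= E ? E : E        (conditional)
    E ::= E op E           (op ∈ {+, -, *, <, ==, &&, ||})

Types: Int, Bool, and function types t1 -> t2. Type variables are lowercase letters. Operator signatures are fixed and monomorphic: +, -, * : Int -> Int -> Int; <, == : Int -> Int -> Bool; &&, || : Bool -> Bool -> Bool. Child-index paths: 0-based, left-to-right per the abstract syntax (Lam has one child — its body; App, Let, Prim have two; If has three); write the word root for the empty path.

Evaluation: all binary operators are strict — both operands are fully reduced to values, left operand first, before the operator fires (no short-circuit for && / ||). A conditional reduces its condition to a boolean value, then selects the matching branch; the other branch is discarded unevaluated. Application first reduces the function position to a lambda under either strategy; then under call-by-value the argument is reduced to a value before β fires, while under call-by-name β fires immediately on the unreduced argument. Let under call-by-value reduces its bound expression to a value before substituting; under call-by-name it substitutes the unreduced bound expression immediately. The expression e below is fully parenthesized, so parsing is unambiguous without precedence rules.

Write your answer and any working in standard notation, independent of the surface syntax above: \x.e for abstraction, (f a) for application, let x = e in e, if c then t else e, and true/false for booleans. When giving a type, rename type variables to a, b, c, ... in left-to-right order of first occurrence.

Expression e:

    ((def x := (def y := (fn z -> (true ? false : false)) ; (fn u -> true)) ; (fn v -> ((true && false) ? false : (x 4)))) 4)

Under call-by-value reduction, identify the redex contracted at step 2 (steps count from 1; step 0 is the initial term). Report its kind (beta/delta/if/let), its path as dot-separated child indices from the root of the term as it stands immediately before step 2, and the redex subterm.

Derivation:
step 0: ((let x = (let y = (\z.(if true then false else false)) in (\u.true)) in (\v.(if (true && false) then false else (x 4)))) 4)
step 1: [let@0.0] ((let x = (\u.true) in (\v.(if (true && false) then false else (x 4)))) 4)
step 2: [let@0] ((\v.(if (true && false) then false else ((\u.true) 4))) 4)

Answer: let at 0 : (let x = (\u.true) in (\v.(if (true && false) then false else (x 4))))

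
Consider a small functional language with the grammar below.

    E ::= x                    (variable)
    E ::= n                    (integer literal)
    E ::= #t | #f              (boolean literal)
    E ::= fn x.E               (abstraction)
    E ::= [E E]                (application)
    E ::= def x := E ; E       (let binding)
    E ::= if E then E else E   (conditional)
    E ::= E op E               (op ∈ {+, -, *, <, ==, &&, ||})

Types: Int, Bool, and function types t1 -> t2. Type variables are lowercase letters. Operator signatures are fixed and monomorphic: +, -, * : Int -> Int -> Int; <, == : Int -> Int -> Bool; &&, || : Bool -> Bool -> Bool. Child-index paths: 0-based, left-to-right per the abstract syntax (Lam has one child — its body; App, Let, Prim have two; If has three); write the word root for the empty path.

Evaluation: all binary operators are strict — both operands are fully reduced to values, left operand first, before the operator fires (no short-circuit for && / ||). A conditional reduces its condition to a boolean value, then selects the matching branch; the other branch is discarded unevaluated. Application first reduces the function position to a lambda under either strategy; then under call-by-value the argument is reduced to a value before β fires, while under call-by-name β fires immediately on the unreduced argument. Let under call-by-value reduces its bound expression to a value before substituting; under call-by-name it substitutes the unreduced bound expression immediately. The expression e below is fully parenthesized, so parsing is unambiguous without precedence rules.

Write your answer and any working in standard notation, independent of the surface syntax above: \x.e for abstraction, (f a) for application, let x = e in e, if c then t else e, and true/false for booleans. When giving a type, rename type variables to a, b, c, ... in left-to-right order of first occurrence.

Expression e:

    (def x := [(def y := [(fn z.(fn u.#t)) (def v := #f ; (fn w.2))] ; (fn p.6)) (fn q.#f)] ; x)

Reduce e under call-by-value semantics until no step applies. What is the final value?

Answer: 6

Trace:
step 0: (let x = ((let y = ((\z.(\u.true)) (let v = false in (\w.2))) in (\p.6)) (\q.false)) in x)
step 1: [let@0.0.0.1] (let x = ((let y = ((\z.(\u.true)) (\w.2)) in (\p.6)) (\q.false)) in x)
step 2: [beta@0.0.0] (let x = ((let y = (\u.true) in (\p.6)) (\q.false)) in x)
step 3: [let@0.0] (let x = ((\p.6) (\q.false)) in x)
step 4: [beta@0] (let x = 6 in x)
step 5: [let@root] 6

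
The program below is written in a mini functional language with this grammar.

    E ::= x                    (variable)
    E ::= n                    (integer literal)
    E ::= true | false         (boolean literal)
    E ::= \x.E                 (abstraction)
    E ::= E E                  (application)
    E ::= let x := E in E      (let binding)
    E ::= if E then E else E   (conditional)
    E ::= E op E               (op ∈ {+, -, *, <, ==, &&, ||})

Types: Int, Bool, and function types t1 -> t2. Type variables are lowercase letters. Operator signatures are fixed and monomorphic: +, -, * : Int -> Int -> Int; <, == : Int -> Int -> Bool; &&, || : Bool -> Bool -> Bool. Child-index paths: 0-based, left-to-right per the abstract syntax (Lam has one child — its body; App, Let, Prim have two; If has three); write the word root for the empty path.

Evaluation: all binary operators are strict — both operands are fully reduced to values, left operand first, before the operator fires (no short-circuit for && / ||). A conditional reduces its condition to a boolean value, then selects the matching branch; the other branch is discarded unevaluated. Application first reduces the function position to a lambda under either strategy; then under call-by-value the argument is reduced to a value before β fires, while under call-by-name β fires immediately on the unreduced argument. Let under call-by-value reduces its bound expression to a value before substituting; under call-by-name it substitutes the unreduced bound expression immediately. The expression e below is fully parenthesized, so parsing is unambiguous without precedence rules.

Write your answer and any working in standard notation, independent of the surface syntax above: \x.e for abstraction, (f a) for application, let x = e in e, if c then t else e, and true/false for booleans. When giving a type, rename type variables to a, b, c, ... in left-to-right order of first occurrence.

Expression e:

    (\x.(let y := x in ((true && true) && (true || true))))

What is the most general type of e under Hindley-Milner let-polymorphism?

Answer: a -> Bool

Derivation:
x : a
let y : a
  unify Bool ~ Bool
  unify Bool ~ Bool
  unify Bool ~ Bool
  unify Bool ~ Bool
  unify Bool ~ Bool
  unify Bool ~ Bool
\x._ : a -> Bool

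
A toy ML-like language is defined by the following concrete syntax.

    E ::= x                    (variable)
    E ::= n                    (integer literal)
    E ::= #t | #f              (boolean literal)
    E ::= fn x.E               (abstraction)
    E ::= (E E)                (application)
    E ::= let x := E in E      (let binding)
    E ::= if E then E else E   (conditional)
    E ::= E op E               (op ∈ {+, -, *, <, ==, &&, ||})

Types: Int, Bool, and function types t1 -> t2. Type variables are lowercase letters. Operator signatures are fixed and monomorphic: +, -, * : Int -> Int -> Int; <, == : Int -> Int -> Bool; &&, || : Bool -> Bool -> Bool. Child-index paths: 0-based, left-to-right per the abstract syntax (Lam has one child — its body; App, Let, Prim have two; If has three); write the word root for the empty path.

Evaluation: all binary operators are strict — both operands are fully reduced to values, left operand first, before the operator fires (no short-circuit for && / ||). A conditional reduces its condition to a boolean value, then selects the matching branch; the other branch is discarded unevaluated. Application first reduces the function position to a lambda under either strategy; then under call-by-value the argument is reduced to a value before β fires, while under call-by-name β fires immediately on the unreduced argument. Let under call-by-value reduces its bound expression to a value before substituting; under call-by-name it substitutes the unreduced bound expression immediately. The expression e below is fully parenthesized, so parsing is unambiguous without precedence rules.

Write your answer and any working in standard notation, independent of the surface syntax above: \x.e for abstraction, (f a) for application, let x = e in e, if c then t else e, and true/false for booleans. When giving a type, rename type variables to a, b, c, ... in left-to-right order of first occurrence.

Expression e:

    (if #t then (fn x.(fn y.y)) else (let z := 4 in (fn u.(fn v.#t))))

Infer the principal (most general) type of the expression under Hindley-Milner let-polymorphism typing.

Working:
  unify Bool ~ Bool
y : b
\y._ : b -> b
\x._ : a -> b -> b
let z : Int
\v._ : d -> Bool
\u._ : c -> d -> Bool
  unify a -> b -> b ~ c -> d -> Bool
  unify a ~ c
  unify b -> b ~ d -> Bool
  unify b ~ d
  unify d ~ Bool

Answer: a -> Bool -> Bool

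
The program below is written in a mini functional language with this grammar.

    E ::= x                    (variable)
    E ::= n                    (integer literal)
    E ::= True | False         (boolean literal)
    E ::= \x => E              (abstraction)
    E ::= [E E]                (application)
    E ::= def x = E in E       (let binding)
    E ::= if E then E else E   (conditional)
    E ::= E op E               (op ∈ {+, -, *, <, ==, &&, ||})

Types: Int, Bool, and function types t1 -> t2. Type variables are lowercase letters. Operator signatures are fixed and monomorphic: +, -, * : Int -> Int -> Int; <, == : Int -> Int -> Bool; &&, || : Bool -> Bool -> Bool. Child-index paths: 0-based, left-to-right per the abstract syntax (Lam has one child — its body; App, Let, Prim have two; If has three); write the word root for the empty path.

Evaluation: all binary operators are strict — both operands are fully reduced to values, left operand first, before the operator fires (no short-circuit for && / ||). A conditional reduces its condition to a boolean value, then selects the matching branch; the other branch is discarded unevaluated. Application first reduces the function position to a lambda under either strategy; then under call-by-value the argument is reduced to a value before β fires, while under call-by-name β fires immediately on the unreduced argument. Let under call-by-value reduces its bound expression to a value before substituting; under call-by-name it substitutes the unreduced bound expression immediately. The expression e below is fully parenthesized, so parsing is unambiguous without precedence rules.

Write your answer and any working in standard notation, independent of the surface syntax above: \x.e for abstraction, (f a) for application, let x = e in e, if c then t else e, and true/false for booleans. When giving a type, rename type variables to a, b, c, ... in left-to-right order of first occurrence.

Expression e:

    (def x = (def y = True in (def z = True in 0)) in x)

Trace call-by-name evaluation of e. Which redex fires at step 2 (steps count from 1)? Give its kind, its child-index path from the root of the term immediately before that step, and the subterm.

Answer: let at root : (let y = true in (let z = true in 0))

Working:
step 0: (let x = (let y = true in (let z = true in 0)) in x)
step 1: [let@root] (let y = true in (let z = true in 0))
step 2: [let@root] (let z = true in 0)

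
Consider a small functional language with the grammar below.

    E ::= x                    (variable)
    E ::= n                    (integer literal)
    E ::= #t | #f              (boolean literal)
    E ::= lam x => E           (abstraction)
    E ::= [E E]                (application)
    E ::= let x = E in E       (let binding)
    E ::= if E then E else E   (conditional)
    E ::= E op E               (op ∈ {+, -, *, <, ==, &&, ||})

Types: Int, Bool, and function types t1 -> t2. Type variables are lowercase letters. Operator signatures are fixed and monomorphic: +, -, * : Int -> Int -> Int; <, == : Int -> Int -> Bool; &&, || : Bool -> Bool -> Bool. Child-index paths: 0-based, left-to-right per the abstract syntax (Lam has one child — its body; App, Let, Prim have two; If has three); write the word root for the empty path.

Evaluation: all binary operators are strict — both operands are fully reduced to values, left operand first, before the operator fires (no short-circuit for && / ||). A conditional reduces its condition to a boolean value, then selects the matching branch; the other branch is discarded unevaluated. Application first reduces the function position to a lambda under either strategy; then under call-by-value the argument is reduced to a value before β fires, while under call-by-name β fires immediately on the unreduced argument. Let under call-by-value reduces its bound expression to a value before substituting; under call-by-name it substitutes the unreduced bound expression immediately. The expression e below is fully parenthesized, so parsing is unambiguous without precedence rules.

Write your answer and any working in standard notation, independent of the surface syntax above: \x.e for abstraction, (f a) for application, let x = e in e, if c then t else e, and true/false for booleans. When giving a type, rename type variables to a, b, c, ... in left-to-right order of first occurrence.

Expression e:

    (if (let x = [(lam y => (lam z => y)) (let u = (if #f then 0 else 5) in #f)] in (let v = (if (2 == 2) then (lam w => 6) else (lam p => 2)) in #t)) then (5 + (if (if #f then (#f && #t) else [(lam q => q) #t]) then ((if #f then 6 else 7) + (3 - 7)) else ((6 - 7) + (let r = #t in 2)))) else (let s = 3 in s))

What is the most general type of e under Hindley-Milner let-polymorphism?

Working:
y : a
\z._ : b -> a
\y._ : a -> b -> a
  unify Bool ~ Bool
  unify Int ~ Int
let u : Int
  unify a -> b -> a ~ Bool -> c
  unify a ~ Bool
  unify b -> Bool ~ c
_ _ : b -> Bool
let x : forall. b -> Bool
  unify Int ~ Int
  unify Int ~ Int
  unify Bool ~ Bool
\w._ : d -> Int
\p._ : e -> Int
  unify d -> Int ~ e -> Int
  unify d ~ e
  unify Int ~ Int
let v : forall. e -> Int
  unify Bool ~ Bool
  unify Int ~ Int
  unify Bool ~ Bool
  unify Bool ~ Bool
  unify Bool ~ Bool
q : f
\q._ : f -> f
  unify f -> f ~ Bool -> g
  unify f ~ Bool
  unify Bool ~ g
_ _ : Bool
  unify Bool ~ Bool
  unify Bool ~ Bool
  unify Bool ~ Bool
  unify Int ~ Int
  unify Int ~ Int
  unify Int ~ Int
  unify Int ~ Int
  unify Int ~ Int
  unify Int ~ Int
  unify Int ~ Int
  unify Int ~ Int
let r : Bool
  unify Int ~ Int
  unify Int ~ Int
  unify Int ~ Int
let s : Int
s : Int
  unify Int ~ Int

Answer: Int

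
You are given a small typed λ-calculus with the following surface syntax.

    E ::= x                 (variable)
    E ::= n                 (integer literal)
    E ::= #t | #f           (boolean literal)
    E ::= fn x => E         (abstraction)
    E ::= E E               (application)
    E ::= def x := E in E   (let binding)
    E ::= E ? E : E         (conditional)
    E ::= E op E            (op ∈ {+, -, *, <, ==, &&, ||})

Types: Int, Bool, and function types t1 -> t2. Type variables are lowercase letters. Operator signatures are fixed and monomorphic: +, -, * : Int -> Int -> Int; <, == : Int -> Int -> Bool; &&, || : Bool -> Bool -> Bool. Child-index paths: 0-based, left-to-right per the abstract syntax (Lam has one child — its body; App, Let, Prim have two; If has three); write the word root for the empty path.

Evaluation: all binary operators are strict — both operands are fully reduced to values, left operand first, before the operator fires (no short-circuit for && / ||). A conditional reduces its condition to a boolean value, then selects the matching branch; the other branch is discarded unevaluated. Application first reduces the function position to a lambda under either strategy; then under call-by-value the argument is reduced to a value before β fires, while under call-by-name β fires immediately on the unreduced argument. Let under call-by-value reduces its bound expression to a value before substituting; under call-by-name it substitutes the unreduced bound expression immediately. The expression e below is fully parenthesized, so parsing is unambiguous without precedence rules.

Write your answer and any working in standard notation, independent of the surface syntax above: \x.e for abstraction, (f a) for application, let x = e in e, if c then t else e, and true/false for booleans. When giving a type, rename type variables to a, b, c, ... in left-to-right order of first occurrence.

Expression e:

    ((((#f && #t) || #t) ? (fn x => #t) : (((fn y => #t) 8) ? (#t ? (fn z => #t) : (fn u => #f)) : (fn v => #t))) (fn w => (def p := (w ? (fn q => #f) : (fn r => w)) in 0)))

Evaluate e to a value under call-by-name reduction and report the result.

Answer: true

Trace:
step 0: ((if ((false && true) || true) then (\x.true) else (if ((\y.true) 8) then (if true then (\z.true) else (\u.false)) else (\v.true))) (\w.(let p = (if w then (\q.false) else (\r.w)) in 0)))
step 1: [delta@0.0.0] ((if (false || true) then (\x.true) else (if ((\y.true) 8) then (if true then (\z.true) else (\u.false)) else (\v.true))) (\w.(let p = (if w then (\q.false) else (\r.w)) in 0)))
step 2: [delta@0.0] ((if true then (\x.true) else (if ((\y.true) 8) then (if true then (\z.true) else (\u.false)) else (\v.true))) (\w.(let p = (if w then (\q.false) else (\r.w)) in 0)))
step 3: [if@0] ((\x.true) (\w.(let p = (if w then (\q.false) else (\r.w)) in 0)))
step 4: [beta@root] true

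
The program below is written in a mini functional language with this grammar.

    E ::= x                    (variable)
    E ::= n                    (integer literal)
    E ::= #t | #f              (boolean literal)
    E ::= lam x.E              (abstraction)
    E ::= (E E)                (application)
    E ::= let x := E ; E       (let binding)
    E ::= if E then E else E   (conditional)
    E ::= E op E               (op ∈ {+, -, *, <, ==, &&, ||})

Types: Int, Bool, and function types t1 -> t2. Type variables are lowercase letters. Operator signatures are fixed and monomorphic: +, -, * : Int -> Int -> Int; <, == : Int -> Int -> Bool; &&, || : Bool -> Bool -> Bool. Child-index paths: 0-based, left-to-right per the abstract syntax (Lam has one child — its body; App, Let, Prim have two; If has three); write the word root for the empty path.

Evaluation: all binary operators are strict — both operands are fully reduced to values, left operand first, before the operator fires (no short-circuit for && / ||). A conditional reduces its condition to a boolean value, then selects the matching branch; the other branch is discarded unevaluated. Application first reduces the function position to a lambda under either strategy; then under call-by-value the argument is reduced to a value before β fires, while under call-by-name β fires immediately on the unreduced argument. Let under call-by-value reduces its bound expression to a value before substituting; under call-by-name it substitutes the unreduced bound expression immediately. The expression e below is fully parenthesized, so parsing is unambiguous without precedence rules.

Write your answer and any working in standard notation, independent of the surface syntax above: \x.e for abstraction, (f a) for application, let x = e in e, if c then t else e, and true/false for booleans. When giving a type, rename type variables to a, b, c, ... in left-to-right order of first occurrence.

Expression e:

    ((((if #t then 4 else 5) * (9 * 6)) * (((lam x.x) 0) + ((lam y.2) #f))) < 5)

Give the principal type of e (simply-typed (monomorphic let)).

Answer: Bool

Working:
  unify Bool ~ Bool
  unify Int ~ Int
  unify Int ~ Int
  unify Int ~ Int
  unify Int ~ Int
  unify Int ~ Int
  unify Int ~ Int
x : a
\x._ : a -> a
  unify a -> a ~ Int -> b
  unify a ~ Int
  unify Int ~ b
_ _ : Int
  unify Int ~ Int
\y._ : c -> Int
  unify c -> Int ~ Bool -> d
  unify c ~ Bool
  unify Int ~ d
_ _ : Int
  unify Int ~ Int
  unify Int ~ Int
  unify Int ~ Int
  unify Int ~ Int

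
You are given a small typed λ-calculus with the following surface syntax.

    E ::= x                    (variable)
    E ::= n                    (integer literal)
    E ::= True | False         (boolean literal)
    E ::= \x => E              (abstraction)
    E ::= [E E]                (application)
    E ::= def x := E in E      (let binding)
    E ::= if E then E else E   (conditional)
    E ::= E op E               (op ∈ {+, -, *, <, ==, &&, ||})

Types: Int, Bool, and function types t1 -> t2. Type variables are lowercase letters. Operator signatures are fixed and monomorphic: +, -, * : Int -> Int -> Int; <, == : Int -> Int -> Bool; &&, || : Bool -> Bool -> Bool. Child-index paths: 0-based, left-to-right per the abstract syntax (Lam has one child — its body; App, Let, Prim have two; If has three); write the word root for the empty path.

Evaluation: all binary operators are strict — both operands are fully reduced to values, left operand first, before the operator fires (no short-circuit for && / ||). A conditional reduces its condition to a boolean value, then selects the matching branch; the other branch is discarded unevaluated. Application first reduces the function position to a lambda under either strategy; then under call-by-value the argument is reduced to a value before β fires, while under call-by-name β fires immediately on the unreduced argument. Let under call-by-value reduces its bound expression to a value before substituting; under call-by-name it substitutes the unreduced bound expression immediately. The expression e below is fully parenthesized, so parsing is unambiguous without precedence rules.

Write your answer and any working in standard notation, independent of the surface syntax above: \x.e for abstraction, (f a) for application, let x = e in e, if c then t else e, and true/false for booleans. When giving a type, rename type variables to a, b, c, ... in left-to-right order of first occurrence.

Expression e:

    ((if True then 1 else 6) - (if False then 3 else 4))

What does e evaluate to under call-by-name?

Answer: -3

Working:
step 0: ((if true then 1 else 6) - (if false then 3 else 4))
step 1: [if@0] (1 - (if false then 3 else 4))
step 2: [if@1] (1 - 4)
step 3: [delta@root] -3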